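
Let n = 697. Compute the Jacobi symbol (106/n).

-1

Pull out 2: since 697 ≡ 1 (mod 8), (2/697) = +1.
Reciprocity: 53 ≡ 1 and 697 ≡ 1 (mod 4), so (53/697) = +(697/53).
Reduce top mod 53: now compute (8/53).
Pull out 2^3: since 53 ≡ 5 (mod 8), (2/53) = -1, so (2/53)^3 = -1.
Reached (1/53) = 1. Collecting the sign flips along the way, the symbol is -1.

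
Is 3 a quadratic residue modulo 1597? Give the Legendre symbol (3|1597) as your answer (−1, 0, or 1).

Reciprocity: 3 ≡ 3 and 1597 ≡ 1 (mod 4), so (3/1597) = +(1597/3).
Reduce top mod 3: now compute (1/3).
Reached (1/3) = 1. Collecting the sign flips along the way, the symbol is +1.

1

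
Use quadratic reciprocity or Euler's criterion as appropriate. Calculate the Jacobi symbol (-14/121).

First reduce: -14 ≡ 107 (mod 121).
Reciprocity: 107 ≡ 3 and 121 ≡ 1 (mod 4), so (107/121) = +(121/107).
Reduce top mod 107: now compute (14/107).
Pull out 2: since 107 ≡ 3 (mod 8), (2/107) = -1.
Reciprocity: 7 ≡ 3 and 107 ≡ 3 (mod 4), so (7/107) = −(107/7).
Reduce top mod 7: now compute (2/7).
Pull out 2: since 7 ≡ 7 (mod 8), (2/7) = +1.
Reached (1/7) = 1. Collecting the sign flips along the way, the symbol is +1.

1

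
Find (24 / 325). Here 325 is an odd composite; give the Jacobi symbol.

-1

Pull out 2^3: since 325 ≡ 5 (mod 8), (2/325) = -1, so (2/325)^3 = -1.
Reciprocity: 3 ≡ 3 and 325 ≡ 1 (mod 4), so (3/325) = +(325/3).
Reduce top mod 3: now compute (1/3).
Reached (1/3) = 1. Collecting the sign flips along the way, the symbol is -1.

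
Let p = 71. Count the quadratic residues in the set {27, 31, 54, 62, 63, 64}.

3

(27/71) = +1 → QR.
(31/71) = -1 → non-residue.
(54/71) = +1 → QR.
(62/71) = -1 → non-residue.
(63/71) = -1 → non-residue.
(64/71) = +1 → QR.
Total quadratic residues among the 6: 3.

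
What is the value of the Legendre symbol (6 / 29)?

1

Pull out 2: since 29 ≡ 5 (mod 8), (2/29) = -1.
Reciprocity: 3 ≡ 3 and 29 ≡ 1 (mod 4), so (3/29) = +(29/3).
Reduce top mod 3: now compute (2/3).
Pull out 2: since 3 ≡ 3 (mod 8), (2/3) = -1.
Reached (1/3) = 1. Collecting the sign flips along the way, the symbol is +1.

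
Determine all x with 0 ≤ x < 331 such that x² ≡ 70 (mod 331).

Since 331 ≡ 3 (mod 4), a square root of 70 is 70^((331+1)/4) = 70^83 mod 331.
Repeated squaring: 70^2≡266, 70^4≡253, 70^8≡126, 70^16≡319, 70^32≡144, 70^64≡214 (mod 331).
70^83 = 70^(64+16+2+1) ≡ 100 (mod 331).
Check: 100² = 10000 ≡ 70 (mod 331). The two roots are 100 and 231.

100, 231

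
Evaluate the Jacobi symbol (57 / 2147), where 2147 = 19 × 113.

Reciprocity: 57 ≡ 1 and 2147 ≡ 3 (mod 4), so (57/2147) = +(2147/57).
Reduce top mod 57: now compute (38/57).
Pull out 2: since 57 ≡ 1 (mod 8), (2/57) = +1.
Reciprocity: 19 ≡ 3 and 57 ≡ 1 (mod 4), so (19/57) = +(57/19).
Reduce top mod 19: now compute (0/19).
Top reduces to 0: gcd > 1, so the symbol is 0.

0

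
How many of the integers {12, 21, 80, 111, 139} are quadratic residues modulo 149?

1

(12/149) = -1 → non-residue.
(21/149) = -1 → non-residue.
(80/149) = +1 → QR.
(111/149) = -1 → non-residue.
(139/149) = -1 → non-residue.
Total quadratic residues among the 5: 1.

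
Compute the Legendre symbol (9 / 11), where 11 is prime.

Reciprocity: 9 ≡ 1 and 11 ≡ 3 (mod 4), so (9/11) = +(11/9).
Reduce top mod 9: now compute (2/9).
Pull out 2: since 9 ≡ 1 (mod 8), (2/9) = +1.
Reached (1/9) = 1. Collecting the sign flips along the way, the symbol is +1.

1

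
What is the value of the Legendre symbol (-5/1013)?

-1

First reduce: -5 ≡ 1008 (mod 1013).
Pull out 2^4: since 1013 ≡ 5 (mod 8), (2/1013) = -1, so (2/1013)^4 = +1.
Reciprocity: 63 ≡ 3 and 1013 ≡ 1 (mod 4), so (63/1013) = +(1013/63).
Reduce top mod 63: now compute (5/63).
Reciprocity: 5 ≡ 1 and 63 ≡ 3 (mod 4), so (5/63) = +(63/5).
Reduce top mod 5: now compute (3/5).
Reciprocity: 3 ≡ 3 and 5 ≡ 1 (mod 4), so (3/5) = +(5/3).
Reduce top mod 3: now compute (2/3).
Pull out 2: since 3 ≡ 3 (mod 8), (2/3) = -1.
Reached (1/3) = 1. Collecting the sign flips along the way, the symbol is -1.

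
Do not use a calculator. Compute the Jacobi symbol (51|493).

Reciprocity: 51 ≡ 3 and 493 ≡ 1 (mod 4), so (51/493) = +(493/51).
Reduce top mod 51: now compute (34/51).
Pull out 2: since 51 ≡ 3 (mod 8), (2/51) = -1.
Reciprocity: 17 ≡ 1 and 51 ≡ 3 (mod 4), so (17/51) = +(51/17).
Reduce top mod 17: now compute (0/17).
Top reduces to 0: gcd > 1, so the symbol is 0.

0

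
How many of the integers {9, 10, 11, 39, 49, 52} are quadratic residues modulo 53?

(9/53) = +1 → QR.
(10/53) = +1 → QR.
(11/53) = +1 → QR.
(39/53) = -1 → non-residue.
(49/53) = +1 → QR.
(52/53) = +1 → QR.
Total quadratic residues among the 6: 5.

5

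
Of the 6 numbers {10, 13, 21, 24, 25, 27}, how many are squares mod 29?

(10/29) = -1 → non-residue.
(13/29) = +1 → QR.
(21/29) = -1 → non-residue.
(24/29) = +1 → QR.
(25/29) = +1 → QR.
(27/29) = -1 → non-residue.
Total quadratic residues among the 6: 3.

3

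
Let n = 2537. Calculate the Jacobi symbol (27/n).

-1

Reciprocity: 27 ≡ 3 and 2537 ≡ 1 (mod 4), so (27/2537) = +(2537/27).
Reduce top mod 27: now compute (26/27).
Pull out 2: since 27 ≡ 3 (mod 8), (2/27) = -1.
Reciprocity: 13 ≡ 1 and 27 ≡ 3 (mod 4), so (13/27) = +(27/13).
Reduce top mod 13: now compute (1/13).
Reached (1/13) = 1. Collecting the sign flips along the way, the symbol is -1.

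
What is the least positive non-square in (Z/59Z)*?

(2/59) = −1, so 2 is the smallest positive non-residue mod 59.

2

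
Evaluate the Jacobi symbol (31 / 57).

Reciprocity: 31 ≡ 3 and 57 ≡ 1 (mod 4), so (31/57) = +(57/31).
Reduce top mod 31: now compute (26/31).
Pull out 2: since 31 ≡ 7 (mod 8), (2/31) = +1.
Reciprocity: 13 ≡ 1 and 31 ≡ 3 (mod 4), so (13/31) = +(31/13).
Reduce top mod 13: now compute (5/13).
Reciprocity: 5 ≡ 1 and 13 ≡ 1 (mod 4), so (5/13) = +(13/5).
Reduce top mod 5: now compute (3/5).
Reciprocity: 3 ≡ 3 and 5 ≡ 1 (mod 4), so (3/5) = +(5/3).
Reduce top mod 3: now compute (2/3).
Pull out 2: since 3 ≡ 3 (mod 8), (2/3) = -1.
Reached (1/3) = 1. Collecting the sign flips along the way, the symbol is -1.

-1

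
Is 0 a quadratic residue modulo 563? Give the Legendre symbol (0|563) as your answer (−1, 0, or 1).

0

Top reduces to 0: gcd > 1, so the symbol is 0.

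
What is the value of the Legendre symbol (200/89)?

Euler's criterion: (200/89) ≡ 22^44 (mod 89).
22^2 ≡ 39 (mod 89)
22^4 ≡ 8 (mod 89)
22^8 ≡ 64 (mod 89)
22^16 ≡ 2 (mod 89)
22^32 ≡ 4 (mod 89)
22^44 = 22^(32+8+4) ≡ 1 (mod 89).
Result is 1, so (200/89) = 1.

1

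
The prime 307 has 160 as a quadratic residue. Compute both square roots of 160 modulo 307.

Since 307 ≡ 3 (mod 4), a square root of 160 is 160^((307+1)/4) = 160^77 mod 307.
Repeated squaring: 160^2≡119, 160^4≡39, 160^8≡293, 160^16≡196, 160^32≡41, 160^64≡146 (mod 307).
160^77 = 160^(64+8+4+1) ≡ 62 (mod 307).
Check: 62² = 3844 ≡ 160 (mod 307). The two roots are 62 and 245.

62, 245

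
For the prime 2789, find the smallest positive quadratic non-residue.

2

(2/2789) = −1, so 2 is the smallest positive non-residue mod 2789.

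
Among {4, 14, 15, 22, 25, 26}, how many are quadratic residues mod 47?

(4/47) = +1 → QR.
(14/47) = +1 → QR.
(15/47) = -1 → non-residue.
(22/47) = -1 → non-residue.
(25/47) = +1 → QR.
(26/47) = -1 → non-residue.
Total quadratic residues among the 6: 3.

3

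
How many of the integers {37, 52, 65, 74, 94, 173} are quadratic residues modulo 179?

(37/179) = -1 → non-residue.
(52/179) = +1 → QR.
(65/179) = +1 → QR.
(74/179) = +1 → QR.
(94/179) = -1 → non-residue.
(173/179) = +1 → QR.
Total quadratic residues among the 6: 4.

4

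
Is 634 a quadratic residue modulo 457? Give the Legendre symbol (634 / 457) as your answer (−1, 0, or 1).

-1

Euler's criterion: (634/457) ≡ 177^228 (mod 457).
177^2 ≡ 253 (mod 457)
177^4 ≡ 29 (mod 457)
177^8 ≡ 384 (mod 457)
177^16 ≡ 302 (mod 457)
177^32 ≡ 261 (mod 457)
177^64 ≡ 28 (mod 457)
177^128 ≡ 327 (mod 457)
177^228 = 177^(128+64+32+4) ≡ 456 (mod 457).
Result is 456 ≡ −1, so (634/457) = −1.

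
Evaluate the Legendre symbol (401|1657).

-1

Reciprocity: 401 ≡ 1 and 1657 ≡ 1 (mod 4), so (401/1657) = +(1657/401).
Reduce top mod 401: now compute (53/401).
Reciprocity: 53 ≡ 1 and 401 ≡ 1 (mod 4), so (53/401) = +(401/53).
Reduce top mod 53: now compute (30/53).
Pull out 2: since 53 ≡ 5 (mod 8), (2/53) = -1.
Reciprocity: 15 ≡ 3 and 53 ≡ 1 (mod 4), so (15/53) = +(53/15).
Reduce top mod 15: now compute (8/15).
Pull out 2^3: since 15 ≡ 7 (mod 8), (2/15) = +1, so (2/15)^3 = +1.
Reached (1/15) = 1. Collecting the sign flips along the way, the symbol is -1.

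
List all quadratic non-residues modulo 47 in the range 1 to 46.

5, 10, 11, 13, 15, 19, 20, 22, 23, 26, 29, 30, 31, 33, 35, 38, 39, 40, 41, 43, 44, 45, 46

Square k = 1,…,23 (k and 47−k give the same square):
1²=1, 2²=4, 3²=9, 4²=16, 5²=25, 6²=36, 7²≡2, 8²≡17, 9²≡34, 10²≡6, 11²≡27, 12²≡3, 13²≡28, 14²≡8, 15²≡37, 16²≡21, 17²≡7, 18²≡42, 19²≡32, 20²≡24, 21²≡18, 22²≡14, 23²≡12 (mod 47).
The residues are {1, 2, 3, 4, 6, 7, 8, 9, 12, 14, 16, 17, 18, 21, 24, 25, 27, 28, 32, 34, 36, 37, 42}; the non-residues are the remaining 23 nonzero classes.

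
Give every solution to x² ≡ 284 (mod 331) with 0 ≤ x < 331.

Since 331 ≡ 3 (mod 4), a square root of 284 is 284^((331+1)/4) = 284^83 mod 331.
Repeated squaring: 284^2≡223, 284^4≡79, 284^8≡283, 284^16≡318, 284^32≡169, 284^64≡95 (mod 331).
284^83 = 284^(64+16+2+1) ≡ 280 (mod 331).
Check: 280² = 78400 ≡ 284 (mod 331). The two roots are 51 and 280.

51, 280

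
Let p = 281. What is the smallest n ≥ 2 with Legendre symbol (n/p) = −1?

(2/281) = +1, so 2 is a residue.
(3/281) = −1, so 3 is the smallest positive non-residue mod 281.

3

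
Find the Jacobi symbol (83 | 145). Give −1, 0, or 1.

-1

Reciprocity: 83 ≡ 3 and 145 ≡ 1 (mod 4), so (83/145) = +(145/83).
Reduce top mod 83: now compute (62/83).
Pull out 2: since 83 ≡ 3 (mod 8), (2/83) = -1.
Reciprocity: 31 ≡ 3 and 83 ≡ 3 (mod 4), so (31/83) = −(83/31).
Reduce top mod 31: now compute (21/31).
Reciprocity: 21 ≡ 1 and 31 ≡ 3 (mod 4), so (21/31) = +(31/21).
Reduce top mod 21: now compute (10/21).
Pull out 2: since 21 ≡ 5 (mod 8), (2/21) = -1.
Reciprocity: 5 ≡ 1 and 21 ≡ 1 (mod 4), so (5/21) = +(21/5).
Reduce top mod 5: now compute (1/5).
Reached (1/5) = 1. Collecting the sign flips along the way, the symbol is -1.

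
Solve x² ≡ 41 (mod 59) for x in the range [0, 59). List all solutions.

Since 59 ≡ 3 (mod 4), a square root of 41 is 41^((59+1)/4) = 41^15 mod 59.
Repeated squaring: 41^2≡29, 41^4≡15, 41^8≡48 (mod 59).
41^15 = 41^(8+4+2+1) ≡ 49 (mod 59).
Check: 49² = 2401 ≡ 41 (mod 59). The two roots are 10 and 49.

10, 49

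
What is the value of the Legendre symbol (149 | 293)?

1

Euler's criterion: (149/293) ≡ 149^146 (mod 293).
149^2 ≡ 226 (mod 293)
149^4 ≡ 94 (mod 293)
149^8 ≡ 46 (mod 293)
149^16 ≡ 65 (mod 293)
149^32 ≡ 123 (mod 293)
149^64 ≡ 186 (mod 293)
149^128 ≡ 22 (mod 293)
149^146 = 149^(128+16+2) ≡ 1 (mod 293).
Result is 1, so (149/293) = 1.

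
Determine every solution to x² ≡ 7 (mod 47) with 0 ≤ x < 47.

17, 30

Since 47 ≡ 3 (mod 4), a square root of 7 is 7^((47+1)/4) = 7^12 mod 47.
Repeated squaring: 7^2≡2, 7^4≡4, 7^8≡16 (mod 47).
7^12 = 7^(8+4) ≡ 17 (mod 47).
Check: 17² = 289 ≡ 7 (mod 47). The two roots are 17 and 30.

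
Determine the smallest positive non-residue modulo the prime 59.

(2/59) = −1, so 2 is the smallest positive non-residue mod 59.

2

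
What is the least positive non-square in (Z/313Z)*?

(2/313) = +1, so 2 is a residue.
(3/313) = +1, so 3 is a residue.
(4/313) = +1, so 4 is a residue.
(5/313) = −1, so 5 is the smallest positive non-residue mod 313.

5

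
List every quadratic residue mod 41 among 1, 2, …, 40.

1, 2, 4, 5, 8, 9, 10, 16, 18, 20, 21, 23, 25, 31, 32, 33, 36, 37, 39, 40

Square k = 1,…,20 (k and 41−k give the same square):
1²=1, 2²=4, 3²=9, 4²=16, 5²=25, 6²=36, 7²≡8, 8²≡23, 9²≡40, 10²≡18, 11²≡39, 12²≡21, 13²≡5, 14²≡32, 15²≡20, 16²≡10, 17²≡2, 18²≡37, 19²≡33, 20²≡31 (mod 41).
So the quadratic residues mod 41 are {1, 2, 4, 5, 8, 9, 10, 16, 18, 20, 21, 23, 25, 31, 32, 33, 36, 37, 39, 40}.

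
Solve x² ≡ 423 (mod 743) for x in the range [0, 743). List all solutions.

188, 555

Since 743 ≡ 3 (mod 4), a square root of 423 is 423^((743+1)/4) = 423^186 mod 743.
Repeated squaring: 423^2≡609, 423^4≡124, 423^8≡516, 423^16≡262, 423^32≡288, 423^64≡471, 423^128≡427 (mod 743).
423^186 = 423^(128+32+16+8+2) ≡ 188 (mod 743).
Check: 188² = 35344 ≡ 423 (mod 743). The two roots are 188 and 555.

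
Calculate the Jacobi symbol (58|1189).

0

Pull out 2: since 1189 ≡ 5 (mod 8), (2/1189) = -1.
Reciprocity: 29 ≡ 1 and 1189 ≡ 1 (mod 4), so (29/1189) = +(1189/29).
Reduce top mod 29: now compute (0/29).
Top reduces to 0: gcd > 1, so the symbol is 0.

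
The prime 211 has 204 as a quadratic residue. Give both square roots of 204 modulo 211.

Since 211 ≡ 3 (mod 4), a square root of 204 is 204^((211+1)/4) = 204^53 mod 211.
Repeated squaring: 204^2≡49, 204^4≡80, 204^8≡70, 204^16≡47, 204^32≡99 (mod 211).
204^53 = 204^(32+16+4+1) ≡ 170 (mod 211).
Check: 170² = 28900 ≡ 204 (mod 211). The two roots are 41 and 170.

41, 170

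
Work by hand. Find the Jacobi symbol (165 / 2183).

1

Reciprocity: 165 ≡ 1 and 2183 ≡ 3 (mod 4), so (165/2183) = +(2183/165).
Reduce top mod 165: now compute (38/165).
Pull out 2: since 165 ≡ 5 (mod 8), (2/165) = -1.
Reciprocity: 19 ≡ 3 and 165 ≡ 1 (mod 4), so (19/165) = +(165/19).
Reduce top mod 19: now compute (13/19).
Reciprocity: 13 ≡ 1 and 19 ≡ 3 (mod 4), so (13/19) = +(19/13).
Reduce top mod 13: now compute (6/13).
Pull out 2: since 13 ≡ 5 (mod 8), (2/13) = -1.
Reciprocity: 3 ≡ 3 and 13 ≡ 1 (mod 4), so (3/13) = +(13/3).
Reduce top mod 3: now compute (1/3).
Reached (1/3) = 1. Collecting the sign flips along the way, the symbol is +1.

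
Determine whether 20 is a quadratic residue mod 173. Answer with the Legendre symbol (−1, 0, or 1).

Pull out 2^2: since 173 ≡ 5 (mod 8), (2/173) = -1, so (2/173)^2 = +1.
Reciprocity: 5 ≡ 1 and 173 ≡ 1 (mod 4), so (5/173) = +(173/5).
Reduce top mod 5: now compute (3/5).
Reciprocity: 3 ≡ 3 and 5 ≡ 1 (mod 4), so (3/5) = +(5/3).
Reduce top mod 3: now compute (2/3).
Pull out 2: since 3 ≡ 3 (mod 8), (2/3) = -1.
Reached (1/3) = 1. Collecting the sign flips along the way, the symbol is -1.

-1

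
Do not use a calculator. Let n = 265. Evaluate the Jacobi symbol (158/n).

-1

Pull out 2: since 265 ≡ 1 (mod 8), (2/265) = +1.
Reciprocity: 79 ≡ 3 and 265 ≡ 1 (mod 4), so (79/265) = +(265/79).
Reduce top mod 79: now compute (28/79).
Pull out 2^2: since 79 ≡ 7 (mod 8), (2/79) = +1, so (2/79)^2 = +1.
Reciprocity: 7 ≡ 3 and 79 ≡ 3 (mod 4), so (7/79) = −(79/7).
Reduce top mod 7: now compute (2/7).
Pull out 2: since 7 ≡ 7 (mod 8), (2/7) = +1.
Reached (1/7) = 1. Collecting the sign flips along the way, the symbol is -1.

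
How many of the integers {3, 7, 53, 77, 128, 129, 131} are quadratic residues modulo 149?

3

(3/149) = -1 → non-residue.
(7/149) = +1 → QR.
(53/149) = +1 → QR.
(77/149) = -1 → non-residue.
(128/149) = -1 → non-residue.
(129/149) = +1 → QR.
(131/149) = -1 → non-residue.
Total quadratic residues among the 7: 3.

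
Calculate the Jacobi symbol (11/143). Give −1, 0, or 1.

Reciprocity: 11 ≡ 3 and 143 ≡ 3 (mod 4), so (11/143) = −(143/11).
Reduce top mod 11: now compute (0/11).
Top reduces to 0: gcd > 1, so the symbol is 0.

0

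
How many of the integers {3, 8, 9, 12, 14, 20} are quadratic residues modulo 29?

(3/29) = -1 → non-residue.
(8/29) = -1 → non-residue.
(9/29) = +1 → QR.
(12/29) = -1 → non-residue.
(14/29) = -1 → non-residue.
(20/29) = +1 → QR.
Total quadratic residues among the 6: 2.

2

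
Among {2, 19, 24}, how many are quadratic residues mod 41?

1

(2/41) = +1 → QR.
(19/41) = -1 → non-residue.
(24/41) = -1 → non-residue.
Total quadratic residues among the 3: 1.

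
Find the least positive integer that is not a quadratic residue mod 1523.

2

(2/1523) = −1, so 2 is the smallest positive non-residue mod 1523.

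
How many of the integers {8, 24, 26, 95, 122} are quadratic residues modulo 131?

(8/131) = -1 → non-residue.
(24/131) = -1 → non-residue.
(26/131) = -1 → non-residue.
(95/131) = -1 → non-residue.
(122/131) = -1 → non-residue.
Total quadratic residues among the 5: 0.

0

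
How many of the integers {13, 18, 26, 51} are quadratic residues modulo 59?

2

(13/59) = -1 → non-residue.
(18/59) = -1 → non-residue.
(26/59) = +1 → QR.
(51/59) = +1 → QR.
Total quadratic residues among the 4: 2.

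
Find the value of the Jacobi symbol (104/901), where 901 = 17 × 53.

Pull out 2^3: since 901 ≡ 5 (mod 8), (2/901) = -1, so (2/901)^3 = -1.
Reciprocity: 13 ≡ 1 and 901 ≡ 1 (mod 4), so (13/901) = +(901/13).
Reduce top mod 13: now compute (4/13).
Pull out 2^2: since 13 ≡ 5 (mod 8), (2/13) = -1, so (2/13)^2 = +1.
Reached (1/13) = 1. Collecting the sign flips along the way, the symbol is -1.

-1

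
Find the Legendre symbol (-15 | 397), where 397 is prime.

-1

Euler's criterion: (-15/397) ≡ 382^198 (mod 397).
382^2 ≡ 225 (mod 397)
382^4 ≡ 206 (mod 397)
382^8 ≡ 354 (mod 397)
382^16 ≡ 261 (mod 397)
382^32 ≡ 234 (mod 397)
382^64 ≡ 367 (mod 397)
382^128 ≡ 106 (mod 397)
382^198 = 382^(128+64+4+2) ≡ 396 (mod 397).
Result is 396 ≡ −1, so (-15/397) = −1.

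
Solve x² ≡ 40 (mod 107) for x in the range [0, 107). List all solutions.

19, 88

Since 107 ≡ 3 (mod 4), a square root of 40 is 40^((107+1)/4) = 40^27 mod 107.
Repeated squaring: 40^2≡102, 40^4≡25, 40^8≡90, 40^16≡75 (mod 107).
40^27 = 40^(16+8+2+1) ≡ 19 (mod 107).
Check: 19² = 361 ≡ 40 (mod 107). The two roots are 19 and 88.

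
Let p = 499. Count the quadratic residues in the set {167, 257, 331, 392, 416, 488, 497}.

(167/499) = +1 → QR.
(257/499) = +1 → QR.
(331/499) = +1 → QR.
(392/499) = -1 → non-residue.
(416/499) = +1 → QR.
(488/499) = +1 → QR.
(497/499) = +1 → QR.
Total quadratic residues among the 7: 6.

6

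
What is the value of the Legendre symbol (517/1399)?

-1

Reciprocity: 517 ≡ 1 and 1399 ≡ 3 (mod 4), so (517/1399) = +(1399/517).
Reduce top mod 517: now compute (365/517).
Reciprocity: 365 ≡ 1 and 517 ≡ 1 (mod 4), so (365/517) = +(517/365).
Reduce top mod 365: now compute (152/365).
Pull out 2^3: since 365 ≡ 5 (mod 8), (2/365) = -1, so (2/365)^3 = -1.
Reciprocity: 19 ≡ 3 and 365 ≡ 1 (mod 4), so (19/365) = +(365/19).
Reduce top mod 19: now compute (4/19).
Pull out 2^2: since 19 ≡ 3 (mod 8), (2/19) = -1, so (2/19)^2 = +1.
Reached (1/19) = 1. Collecting the sign flips along the way, the symbol is -1.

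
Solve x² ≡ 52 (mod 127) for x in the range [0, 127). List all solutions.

59, 68

Since 127 ≡ 3 (mod 4), a square root of 52 is 52^((127+1)/4) = 52^32 mod 127.
Repeated squaring: 52^2≡37, 52^4≡99, 52^8≡22, 52^16≡103, 52^32≡68 (mod 127).
52^32 = 52^(32) ≡ 68 (mod 127).
Check: 68² = 4624 ≡ 52 (mod 127). The two roots are 59 and 68.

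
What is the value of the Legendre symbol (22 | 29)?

Euler's criterion: (22/29) ≡ 22^14 (mod 29).
22^2 ≡ 20 (mod 29)
22^4 ≡ 23 (mod 29)
22^8 ≡ 7 (mod 29)
22^14 = 22^(8+4+2) ≡ 1 (mod 29).
Result is 1, so (22/29) = 1.

1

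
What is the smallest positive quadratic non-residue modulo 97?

(2/97) = +1, so 2 is a residue.
(3/97) = +1, so 3 is a residue.
(4/97) = +1, so 4 is a residue.
(5/97) = −1, so 5 is the smallest positive non-residue mod 97.

5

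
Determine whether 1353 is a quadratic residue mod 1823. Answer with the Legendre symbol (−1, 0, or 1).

Reciprocity: 1353 ≡ 1 and 1823 ≡ 3 (mod 4), so (1353/1823) = +(1823/1353).
Reduce top mod 1353: now compute (470/1353).
Pull out 2: since 1353 ≡ 1 (mod 8), (2/1353) = +1.
Reciprocity: 235 ≡ 3 and 1353 ≡ 1 (mod 4), so (235/1353) = +(1353/235).
Reduce top mod 235: now compute (178/235).
Pull out 2: since 235 ≡ 3 (mod 8), (2/235) = -1.
Reciprocity: 89 ≡ 1 and 235 ≡ 3 (mod 4), so (89/235) = +(235/89).
Reduce top mod 89: now compute (57/89).
Reciprocity: 57 ≡ 1 and 89 ≡ 1 (mod 4), so (57/89) = +(89/57).
Reduce top mod 57: now compute (32/57).
Pull out 2^5: since 57 ≡ 1 (mod 8), (2/57) = +1, so (2/57)^5 = +1.
Reached (1/57) = 1. Collecting the sign flips along the way, the symbol is -1.

-1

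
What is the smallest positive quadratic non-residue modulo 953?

3

(2/953) = +1, so 2 is a residue.
(3/953) = −1, so 3 is the smallest positive non-residue mod 953.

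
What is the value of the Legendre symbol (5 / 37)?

-1

Reciprocity: 5 ≡ 1 and 37 ≡ 1 (mod 4), so (5/37) = +(37/5).
Reduce top mod 5: now compute (2/5).
Pull out 2: since 5 ≡ 5 (mod 8), (2/5) = -1.
Reached (1/5) = 1. Collecting the sign flips along the way, the symbol is -1.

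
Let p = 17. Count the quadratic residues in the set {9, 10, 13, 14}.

2

(9/17) = +1 → QR.
(10/17) = -1 → non-residue.
(13/17) = +1 → QR.
(14/17) = -1 → non-residue.
Total quadratic residues among the 4: 2.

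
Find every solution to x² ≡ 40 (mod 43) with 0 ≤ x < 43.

13, 30

Since 43 ≡ 3 (mod 4), a square root of 40 is 40^((43+1)/4) = 40^11 mod 43.
Repeated squaring: 40^2≡9, 40^4≡38, 40^8≡25 (mod 43).
40^11 = 40^(8+2+1) ≡ 13 (mod 43).
Check: 13² = 169 ≡ 40 (mod 43). The two roots are 13 and 30.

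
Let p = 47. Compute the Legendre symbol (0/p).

0

Top reduces to 0: gcd > 1, so the symbol is 0.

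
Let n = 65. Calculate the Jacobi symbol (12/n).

Pull out 2^2: since 65 ≡ 1 (mod 8), (2/65) = +1, so (2/65)^2 = +1.
Reciprocity: 3 ≡ 3 and 65 ≡ 1 (mod 4), so (3/65) = +(65/3).
Reduce top mod 3: now compute (2/3).
Pull out 2: since 3 ≡ 3 (mod 8), (2/3) = -1.
Reached (1/3) = 1. Collecting the sign flips along the way, the symbol is -1.

-1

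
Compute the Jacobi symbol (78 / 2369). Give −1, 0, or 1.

-1

Pull out 2: since 2369 ≡ 1 (mod 8), (2/2369) = +1.
Reciprocity: 39 ≡ 3 and 2369 ≡ 1 (mod 4), so (39/2369) = +(2369/39).
Reduce top mod 39: now compute (29/39).
Reciprocity: 29 ≡ 1 and 39 ≡ 3 (mod 4), so (29/39) = +(39/29).
Reduce top mod 29: now compute (10/29).
Pull out 2: since 29 ≡ 5 (mod 8), (2/29) = -1.
Reciprocity: 5 ≡ 1 and 29 ≡ 1 (mod 4), so (5/29) = +(29/5).
Reduce top mod 5: now compute (4/5).
Pull out 2^2: since 5 ≡ 5 (mod 8), (2/5) = -1, so (2/5)^2 = +1.
Reached (1/5) = 1. Collecting the sign flips along the way, the symbol is -1.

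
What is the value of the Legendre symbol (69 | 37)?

First reduce: 69 ≡ 32 (mod 37).
Pull out 2^5: since 37 ≡ 5 (mod 8), (2/37) = -1, so (2/37)^5 = -1.
Reached (1/37) = 1. Collecting the sign flips along the way, the symbol is -1.

-1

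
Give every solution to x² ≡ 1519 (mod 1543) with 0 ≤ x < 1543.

Since 1543 ≡ 3 (mod 4), a square root of 1519 is 1519^((1543+1)/4) = 1519^386 mod 1543.
Repeated squaring: 1519^2≡576, 1519^4≡31, 1519^8≡961, 1519^16≡807, 1519^32≡103, 1519^64≡1351, 1519^128≡1375, 1519^256≡450 (mod 1543).
1519^386 = 1519^(256+128+2) ≡ 946 (mod 1543).
Check: 946² = 894916 ≡ 1519 (mod 1543). The two roots are 597 and 946.

597, 946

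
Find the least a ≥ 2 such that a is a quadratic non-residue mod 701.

2

(2/701) = −1, so 2 is the smallest positive non-residue mod 701.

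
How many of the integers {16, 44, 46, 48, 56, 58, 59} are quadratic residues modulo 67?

3

(16/67) = +1 → QR.
(44/67) = -1 → non-residue.
(46/67) = -1 → non-residue.
(48/67) = -1 → non-residue.
(56/67) = +1 → QR.
(58/67) = -1 → non-residue.
(59/67) = +1 → QR.
Total quadratic residues among the 7: 3.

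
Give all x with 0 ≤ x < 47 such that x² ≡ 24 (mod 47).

20, 27

Since 47 ≡ 3 (mod 4), a square root of 24 is 24^((47+1)/4) = 24^12 mod 47.
Repeated squaring: 24^2≡12, 24^4≡3, 24^8≡9 (mod 47).
24^12 = 24^(8+4) ≡ 27 (mod 47).
Check: 27² = 729 ≡ 24 (mod 47). The two roots are 20 and 27.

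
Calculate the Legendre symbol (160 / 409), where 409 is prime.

1

Pull out 2^5: since 409 ≡ 1 (mod 8), (2/409) = +1, so (2/409)^5 = +1.
Reciprocity: 5 ≡ 1 and 409 ≡ 1 (mod 4), so (5/409) = +(409/5).
Reduce top mod 5: now compute (4/5).
Pull out 2^2: since 5 ≡ 5 (mod 8), (2/5) = -1, so (2/5)^2 = +1.
Reached (1/5) = 1. Collecting the sign flips along the way, the symbol is +1.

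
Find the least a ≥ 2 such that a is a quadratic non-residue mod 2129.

(2/2129) = +1, so 2 is a residue.
(3/2129) = −1, so 3 is the smallest positive non-residue mod 2129.

3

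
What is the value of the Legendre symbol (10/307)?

Pull out 2: since 307 ≡ 3 (mod 8), (2/307) = -1.
Reciprocity: 5 ≡ 1 and 307 ≡ 3 (mod 4), so (5/307) = +(307/5).
Reduce top mod 5: now compute (2/5).
Pull out 2: since 5 ≡ 5 (mod 8), (2/5) = -1.
Reached (1/5) = 1. Collecting the sign flips along the way, the symbol is +1.

1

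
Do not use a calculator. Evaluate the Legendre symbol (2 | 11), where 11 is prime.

-1

Pull out 2: since 11 ≡ 3 (mod 8), (2/11) = -1.
Reached (1/11) = 1. Collecting the sign flips along the way, the symbol is -1.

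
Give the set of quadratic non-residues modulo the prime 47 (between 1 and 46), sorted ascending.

5, 10, 11, 13, 15, 19, 20, 22, 23, 26, 29, 30, 31, 33, 35, 38, 39, 40, 41, 43, 44, 45, 46

Square k = 1,…,23 (k and 47−k give the same square):
1²=1, 2²=4, 3²=9, 4²=16, 5²=25, 6²=36, 7²≡2, 8²≡17, 9²≡34, 10²≡6, 11²≡27, 12²≡3, 13²≡28, 14²≡8, 15²≡37, 16²≡21, 17²≡7, 18²≡42, 19²≡32, 20²≡24, 21²≡18, 22²≡14, 23²≡12 (mod 47).
The residues are {1, 2, 3, 4, 6, 7, 8, 9, 12, 14, 16, 17, 18, 21, 24, 25, 27, 28, 32, 34, 36, 37, 42}; the non-residues are the remaining 23 nonzero classes.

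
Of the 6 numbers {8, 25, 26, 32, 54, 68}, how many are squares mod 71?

4

(8/71) = +1 → QR.
(25/71) = +1 → QR.
(26/71) = -1 → non-residue.
(32/71) = +1 → QR.
(54/71) = +1 → QR.
(68/71) = -1 → non-residue.
Total quadratic residues among the 6: 4.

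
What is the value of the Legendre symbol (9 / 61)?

Reciprocity: 9 ≡ 1 and 61 ≡ 1 (mod 4), so (9/61) = +(61/9).
Reduce top mod 9: now compute (7/9).
Reciprocity: 7 ≡ 3 and 9 ≡ 1 (mod 4), so (7/9) = +(9/7).
Reduce top mod 7: now compute (2/7).
Pull out 2: since 7 ≡ 7 (mod 8), (2/7) = +1.
Reached (1/7) = 1. Collecting the sign flips along the way, the symbol is +1.

1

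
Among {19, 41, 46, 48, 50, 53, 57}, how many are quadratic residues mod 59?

6

(19/59) = +1 → QR.
(41/59) = +1 → QR.
(46/59) = +1 → QR.
(48/59) = +1 → QR.
(50/59) = -1 → non-residue.
(53/59) = +1 → QR.
(57/59) = +1 → QR.
Total quadratic residues among the 7: 6.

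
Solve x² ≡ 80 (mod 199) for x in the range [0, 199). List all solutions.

Since 199 ≡ 3 (mod 4), a square root of 80 is 80^((199+1)/4) = 80^50 mod 199.
Repeated squaring: 80^2≡32, 80^4≡29, 80^8≡45, 80^16≡35, 80^32≡31 (mod 199).
80^50 = 80^(32+16+2) ≡ 94 (mod 199).
Check: 94² = 8836 ≡ 80 (mod 199). The two roots are 94 and 105.

94, 105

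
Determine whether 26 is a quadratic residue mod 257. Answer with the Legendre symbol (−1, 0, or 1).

Euler's criterion: (26/257) ≡ 26^128 (mod 257).
26^2 ≡ 162 (mod 257)
26^4 ≡ 30 (mod 257)
26^8 ≡ 129 (mod 257)
26^16 ≡ 193 (mod 257)
26^32 ≡ 241 (mod 257)
26^64 ≡ 256 (mod 257)
26^128 ≡ 1 (mod 257)
26^128 = 26^(128) ≡ 1 (mod 257).
Result is 1, so (26/257) = 1.

1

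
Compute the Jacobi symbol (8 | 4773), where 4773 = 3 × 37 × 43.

-1

Pull out 2^3: since 4773 ≡ 5 (mod 8), (2/4773) = -1, so (2/4773)^3 = -1.
Reached (1/4773) = 1. Collecting the sign flips along the way, the symbol is -1.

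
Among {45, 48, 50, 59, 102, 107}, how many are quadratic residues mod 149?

3

(45/149) = +1 → QR.
(48/149) = -1 → non-residue.
(50/149) = -1 → non-residue.
(59/149) = -1 → non-residue.
(102/149) = +1 → QR.
(107/149) = +1 → QR.
Total quadratic residues among the 6: 3.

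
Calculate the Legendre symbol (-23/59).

Euler's criterion: (-23/59) ≡ 36^29 (mod 59).
36^2 ≡ 57 (mod 59)
36^4 ≡ 4 (mod 59)
36^8 ≡ 16 (mod 59)
36^16 ≡ 20 (mod 59)
36^29 = 36^(16+8+4+1) ≡ 1 (mod 59).
Result is 1, so (-23/59) = 1.

1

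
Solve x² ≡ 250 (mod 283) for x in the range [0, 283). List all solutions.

120, 163

Since 283 ≡ 3 (mod 4), a square root of 250 is 250^((283+1)/4) = 250^71 mod 283.
Repeated squaring: 250^2≡240, 250^4≡151, 250^8≡161, 250^16≡168, 250^32≡207, 250^64≡116 (mod 283).
250^71 = 250^(64+4+2+1) ≡ 163 (mod 283).
Check: 163² = 26569 ≡ 250 (mod 283). The two roots are 120 and 163.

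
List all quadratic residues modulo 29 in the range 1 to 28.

Square k = 1,…,14 (k and 29−k give the same square):
1²=1, 2²=4, 3²=9, 4²=16, 5²=25, 6²≡7, 7²≡20, 8²≡6, 9²≡23, 10²≡13, 11²≡5, 12²≡28, 13²≡24, 14²≡22 (mod 29).
So the quadratic residues mod 29 are {1, 4, 5, 6, 7, 9, 13, 16, 20, 22, 23, 24, 25, 28}.

1 4 5 6 7 9 13 16 20 22 23 24 25 28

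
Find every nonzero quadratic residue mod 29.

Square k = 1,…,14 (k and 29−k give the same square):
1²=1, 2²=4, 3²=9, 4²=16, 5²=25, 6²≡7, 7²≡20, 8²≡6, 9²≡23, 10²≡13, 11²≡5, 12²≡28, 13²≡24, 14²≡22 (mod 29).
So the quadratic residues mod 29 are {1, 4, 5, 6, 7, 9, 13, 16, 20, 22, 23, 24, 25, 28}.

1,4,5,6,7,9,13,16,20,22,23,24,25,28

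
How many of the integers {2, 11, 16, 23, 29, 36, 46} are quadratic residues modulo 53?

(2/53) = -1 → non-residue.
(11/53) = +1 → QR.
(16/53) = +1 → QR.
(23/53) = -1 → non-residue.
(29/53) = +1 → QR.
(36/53) = +1 → QR.
(46/53) = +1 → QR.
Total quadratic residues among the 7: 5.

5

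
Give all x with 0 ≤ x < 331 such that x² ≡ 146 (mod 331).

Since 331 ≡ 3 (mod 4), a square root of 146 is 146^((331+1)/4) = 146^83 mod 331.
Repeated squaring: 146^2≡132, 146^4≡212, 146^8≡259, 146^16≡219, 146^32≡297, 146^64≡163 (mod 331).
146^83 = 146^(64+16+2+1) ≡ 198 (mod 331).
Check: 198² = 39204 ≡ 146 (mod 331). The two roots are 133 and 198.

133, 198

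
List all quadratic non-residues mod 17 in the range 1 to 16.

3 5 6 7 10 11 12 14

Square k = 1,…,8 (k and 17−k give the same square):
1²=1, 2²=4, 3²=9, 4²=16, 5²≡8, 6²≡2, 7²≡15, 8²≡13 (mod 17).
The residues are {1, 2, 4, 8, 9, 13, 15, 16}; the non-residues are the remaining 8 nonzero classes.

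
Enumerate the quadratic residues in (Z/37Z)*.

1,3,4,7,9,10,11,12,16,21,25,26,27,28,30,33,34,36

Square k = 1,…,18 (k and 37−k give the same square):
1²=1, 2²=4, 3²=9, 4²=16, 5²=25, 6²=36, 7²≡12, 8²≡27, 9²≡7, 10²≡26, 11²≡10, 12²≡33, 13²≡21, 14²≡11, 15²≡3, 16²≡34, 17²≡30, 18²≡28 (mod 37).
So the quadratic residues mod 37 are {1, 3, 4, 7, 9, 10, 11, 12, 16, 21, 25, 26, 27, 28, 30, 33, 34, 36}.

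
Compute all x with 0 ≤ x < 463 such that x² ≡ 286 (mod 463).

Since 463 ≡ 3 (mod 4), a square root of 286 is 286^((463+1)/4) = 286^116 mod 463.
Repeated squaring: 286^2≡308, 286^4≡412, 286^8≡286, 286^16≡308, 286^32≡412, 286^64≡286 (mod 463).
286^116 = 286^(64+32+16+4) ≡ 412 (mod 463).
Check: 412² = 169744 ≡ 286 (mod 463). The two roots are 51 and 412.

51, 412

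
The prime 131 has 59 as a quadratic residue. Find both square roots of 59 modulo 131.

Since 131 ≡ 3 (mod 4), a square root of 59 is 59^((131+1)/4) = 59^33 mod 131.
Repeated squaring: 59^2≡75, 59^4≡123, 59^8≡64, 59^16≡35, 59^32≡46 (mod 131).
59^33 = 59^(32+1) ≡ 94 (mod 131).
Check: 94² = 8836 ≡ 59 (mod 131). The two roots are 37 and 94.

37, 94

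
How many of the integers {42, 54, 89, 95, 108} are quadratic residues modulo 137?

(42/137) = -1 → non-residue.
(54/137) = -1 → non-residue.
(89/137) = -1 → non-residue.
(95/137) = -1 → non-residue.
(108/137) = -1 → non-residue.
Total quadratic residues among the 5: 0.

0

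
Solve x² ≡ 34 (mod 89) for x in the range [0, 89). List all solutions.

37, 52

89 ≡ 1 (mod 4), so we find a root by search.
Trying successive values, 37² = 1369 ≡ 34 (mod 89). The other root is 89 − 37 = 52.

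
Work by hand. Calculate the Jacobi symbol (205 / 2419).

Reciprocity: 205 ≡ 1 and 2419 ≡ 3 (mod 4), so (205/2419) = +(2419/205).
Reduce top mod 205: now compute (164/205).
Pull out 2^2: since 205 ≡ 5 (mod 8), (2/205) = -1, so (2/205)^2 = +1.
Reciprocity: 41 ≡ 1 and 205 ≡ 1 (mod 4), so (41/205) = +(205/41).
Reduce top mod 41: now compute (0/41).
Top reduces to 0: gcd > 1, so the symbol is 0.

0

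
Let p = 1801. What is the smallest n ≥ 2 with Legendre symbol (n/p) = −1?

11

(2/1801) = +1, so 2 is a residue.
(3/1801) = +1, so 3 is a residue.
(4/1801) = +1, so 4 is a residue.
(5/1801) = +1, so 5 is a residue.
(6/1801) = +1, so 6 is a residue.
(7/1801) = +1, so 7 is a residue.
(8/1801) = +1, so 8 is a residue.
(9/1801) = +1, so 9 is a residue.
(10/1801) = +1, so 10 is a residue.
(11/1801) = −1, so 11 is the smallest positive non-residue mod 1801.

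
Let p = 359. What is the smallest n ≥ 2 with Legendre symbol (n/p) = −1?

7

(2/359) = +1, so 2 is a residue.
(3/359) = +1, so 3 is a residue.
(4/359) = +1, so 4 is a residue.
(5/359) = +1, so 5 is a residue.
(6/359) = +1, so 6 is a residue.
(7/359) = −1, so 7 is the smallest positive non-residue mod 359.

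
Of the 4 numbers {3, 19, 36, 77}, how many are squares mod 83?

3

(3/83) = +1 → QR.
(19/83) = -1 → non-residue.
(36/83) = +1 → QR.
(77/83) = +1 → QR.
Total quadratic residues among the 4: 3.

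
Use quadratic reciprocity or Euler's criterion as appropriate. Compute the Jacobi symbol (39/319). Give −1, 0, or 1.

Reciprocity: 39 ≡ 3 and 319 ≡ 3 (mod 4), so (39/319) = −(319/39).
Reduce top mod 39: now compute (7/39).
Reciprocity: 7 ≡ 3 and 39 ≡ 3 (mod 4), so (7/39) = −(39/7).
Reduce top mod 7: now compute (4/7).
Pull out 2^2: since 7 ≡ 7 (mod 8), (2/7) = +1, so (2/7)^2 = +1.
Reached (1/7) = 1. Collecting the sign flips along the way, the symbol is +1.

1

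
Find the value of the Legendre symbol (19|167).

Reciprocity: 19 ≡ 3 and 167 ≡ 3 (mod 4), so (19/167) = −(167/19).
Reduce top mod 19: now compute (15/19).
Reciprocity: 15 ≡ 3 and 19 ≡ 3 (mod 4), so (15/19) = −(19/15).
Reduce top mod 15: now compute (4/15).
Pull out 2^2: since 15 ≡ 7 (mod 8), (2/15) = +1, so (2/15)^2 = +1.
Reached (1/15) = 1. Collecting the sign flips along the way, the symbol is +1.

1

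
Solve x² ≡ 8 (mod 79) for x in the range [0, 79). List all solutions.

Since 79 ≡ 3 (mod 4), a square root of 8 is 8^((79+1)/4) = 8^20 mod 79.
Repeated squaring: 8^2≡64, 8^4≡67, 8^8≡65, 8^16≡38 (mod 79).
8^20 = 8^(16+4) ≡ 18 (mod 79).
Check: 18² = 324 ≡ 8 (mod 79). The two roots are 18 and 61.

18, 61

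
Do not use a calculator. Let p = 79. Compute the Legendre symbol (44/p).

1

Pull out 2^2: since 79 ≡ 7 (mod 8), (2/79) = +1, so (2/79)^2 = +1.
Reciprocity: 11 ≡ 3 and 79 ≡ 3 (mod 4), so (11/79) = −(79/11).
Reduce top mod 11: now compute (2/11).
Pull out 2: since 11 ≡ 3 (mod 8), (2/11) = -1.
Reached (1/11) = 1. Collecting the sign flips along the way, the symbol is +1.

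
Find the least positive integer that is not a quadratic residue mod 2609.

3

(2/2609) = +1, so 2 is a residue.
(3/2609) = −1, so 3 is the smallest positive non-residue mod 2609.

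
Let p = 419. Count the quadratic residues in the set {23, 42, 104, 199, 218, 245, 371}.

(23/419) = +1 → QR.
(42/419) = -1 → non-residue.
(104/419) = -1 → non-residue.
(199/419) = +1 → QR.
(218/419) = +1 → QR.
(245/419) = +1 → QR.
(371/419) = -1 → non-residue.
Total quadratic residues among the 7: 4.

4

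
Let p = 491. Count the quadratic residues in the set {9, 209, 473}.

(9/491) = +1 → QR.
(209/491) = -1 → non-residue.
(473/491) = +1 → QR.
Total quadratic residues among the 3: 2.

2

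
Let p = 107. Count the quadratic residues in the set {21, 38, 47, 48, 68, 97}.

(21/107) = -1 → non-residue.
(38/107) = -1 → non-residue.
(47/107) = +1 → QR.
(48/107) = +1 → QR.
(68/107) = -1 → non-residue.
(97/107) = -1 → non-residue.
Total quadratic residues among the 6: 2.

2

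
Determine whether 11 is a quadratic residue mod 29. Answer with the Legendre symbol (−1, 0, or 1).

-1

Reciprocity: 11 ≡ 3 and 29 ≡ 1 (mod 4), so (11/29) = +(29/11).
Reduce top mod 11: now compute (7/11).
Reciprocity: 7 ≡ 3 and 11 ≡ 3 (mod 4), so (7/11) = −(11/7).
Reduce top mod 7: now compute (4/7).
Pull out 2^2: since 7 ≡ 7 (mod 8), (2/7) = +1, so (2/7)^2 = +1.
Reached (1/7) = 1. Collecting the sign flips along the way, the symbol is -1.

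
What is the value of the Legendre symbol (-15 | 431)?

First reduce: -15 ≡ 416 (mod 431).
Pull out 2^5: since 431 ≡ 7 (mod 8), (2/431) = +1, so (2/431)^5 = +1.
Reciprocity: 13 ≡ 1 and 431 ≡ 3 (mod 4), so (13/431) = +(431/13).
Reduce top mod 13: now compute (2/13).
Pull out 2: since 13 ≡ 5 (mod 8), (2/13) = -1.
Reached (1/13) = 1. Collecting the sign flips along the way, the symbol is -1.

-1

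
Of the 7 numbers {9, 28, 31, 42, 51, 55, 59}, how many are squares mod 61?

(9/61) = +1 → QR.
(28/61) = -1 → non-residue.
(31/61) = -1 → non-residue.
(42/61) = +1 → QR.
(51/61) = -1 → non-residue.
(55/61) = -1 → non-residue.
(59/61) = -1 → non-residue.
Total quadratic residues among the 7: 2.

2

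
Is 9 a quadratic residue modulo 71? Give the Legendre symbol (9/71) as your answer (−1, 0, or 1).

Reciprocity: 9 ≡ 1 and 71 ≡ 3 (mod 4), so (9/71) = +(71/9).
Reduce top mod 9: now compute (8/9).
Pull out 2^3: since 9 ≡ 1 (mod 8), (2/9) = +1, so (2/9)^3 = +1.
Reached (1/9) = 1. Collecting the sign flips along the way, the symbol is +1.

1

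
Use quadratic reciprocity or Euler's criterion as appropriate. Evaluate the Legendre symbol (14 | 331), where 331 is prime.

1

Pull out 2: since 331 ≡ 3 (mod 8), (2/331) = -1.
Reciprocity: 7 ≡ 3 and 331 ≡ 3 (mod 4), so (7/331) = −(331/7).
Reduce top mod 7: now compute (2/7).
Pull out 2: since 7 ≡ 7 (mod 8), (2/7) = +1.
Reached (1/7) = 1. Collecting the sign flips along the way, the symbol is +1.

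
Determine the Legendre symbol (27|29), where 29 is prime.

-1

Reciprocity: 27 ≡ 3 and 29 ≡ 1 (mod 4), so (27/29) = +(29/27).
Reduce top mod 27: now compute (2/27).
Pull out 2: since 27 ≡ 3 (mod 8), (2/27) = -1.
Reached (1/27) = 1. Collecting the sign flips along the way, the symbol is -1.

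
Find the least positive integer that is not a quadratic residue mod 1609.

(2/1609) = +1, so 2 is a residue.
(3/1609) = +1, so 3 is a residue.
(4/1609) = +1, so 4 is a residue.
(5/1609) = +1, so 5 is a residue.
(6/1609) = +1, so 6 is a residue.
(7/1609) = −1, so 7 is the smallest positive non-residue mod 1609.

7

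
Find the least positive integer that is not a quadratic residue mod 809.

(2/809) = +1, so 2 is a residue.
(3/809) = −1, so 3 is the smallest positive non-residue mod 809.

3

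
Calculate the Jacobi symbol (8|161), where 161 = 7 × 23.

Pull out 2^3: since 161 ≡ 1 (mod 8), (2/161) = +1, so (2/161)^3 = +1.
Reached (1/161) = 1. Collecting the sign flips along the way, the symbol is +1.

1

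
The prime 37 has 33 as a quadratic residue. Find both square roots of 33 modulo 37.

37 ≡ 1 (mod 4), so we find a root by search.
Trying successive values, 12² = 144 ≡ 33 (mod 37). The other root is 37 − 12 = 25.

12, 25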